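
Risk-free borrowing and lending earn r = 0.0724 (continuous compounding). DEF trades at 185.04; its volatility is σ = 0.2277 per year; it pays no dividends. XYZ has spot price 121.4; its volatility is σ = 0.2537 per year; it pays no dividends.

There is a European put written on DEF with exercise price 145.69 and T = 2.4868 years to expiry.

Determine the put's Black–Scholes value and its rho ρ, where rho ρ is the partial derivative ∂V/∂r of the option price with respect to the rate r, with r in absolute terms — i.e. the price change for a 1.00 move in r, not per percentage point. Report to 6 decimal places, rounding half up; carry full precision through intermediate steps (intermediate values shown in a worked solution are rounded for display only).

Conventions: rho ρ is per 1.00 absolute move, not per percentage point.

σ√T = 0.2277·√2.4868 = 0.359074
d₁ = (ln(S/K) + (r+σ²/2)T) / (σ√T) = (ln(185.04/145.69) + (0.0724+0.2277²/2)·2.4868) / 0.359074 = (0.239091 + 0.244511) / 0.359074 = 1.346805
d₂ = d₁ − σ√T = 1.346805 − 0.359074 = 0.987732
e^{−rT} = 0.835233
N(−d₁) = 0.089021,  N(−d₂) = 0.161642
Put price V = K·e^{−rT}·N(−d₂) − S·N(−d₁) = 19.669433 − 16.472536 = 3.196897
ρ = −K·T·e^{−rT}·N(−d₂) = -48.913945

price = 3.196897
ρ = -48.913945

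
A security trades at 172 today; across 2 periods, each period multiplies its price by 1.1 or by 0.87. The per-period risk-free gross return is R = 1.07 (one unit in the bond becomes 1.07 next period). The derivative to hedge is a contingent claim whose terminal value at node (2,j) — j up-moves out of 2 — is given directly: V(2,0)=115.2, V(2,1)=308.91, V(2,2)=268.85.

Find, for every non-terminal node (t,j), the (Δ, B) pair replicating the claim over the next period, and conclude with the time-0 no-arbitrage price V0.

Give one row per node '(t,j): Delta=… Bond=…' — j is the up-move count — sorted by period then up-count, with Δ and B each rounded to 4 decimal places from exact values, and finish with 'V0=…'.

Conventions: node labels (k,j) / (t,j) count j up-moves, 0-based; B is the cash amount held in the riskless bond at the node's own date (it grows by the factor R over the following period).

Since d<R<u, set p* = (R−d)/(u−d) = 0.8696; price each node as the discounted p*-expectation of its children.
At maturity the claim pays: V(2,0)=115.2000, V(2,1)=308.9100, V(2,2)=268.8500
Node (1,0) S=149.6400: V=(p*·308.9100+(1−p*)·115.2000)/1.07=265.0874; Δ=(308.9100−115.2000)/(164.6040−130.1868)=5.6283; B=V−Δ·S=-577.1300
Node (1,1) S=189.2000: V=(p*·268.8500+(1−p*)·308.9100)/1.07=256.1451; Δ=(268.8500−308.9100)/(208.1200−164.6040)=-0.9206; B=V−Δ·S=430.3190
Node (0,0) S=172.0000: V=(p*·256.1451+(1−p*)·265.0874)/1.07=240.4780; Δ=(256.1451−265.0874)/(189.2000−149.6400)=-0.2260; B=V−Δ·S=279.3576
Check: Δ(0,0)·S0 + B(0,0) = 240.4780 = V0.

(0,0): Delta=-0.2260 Bond=279.3576
(1,0): Delta=5.6283 Bond=-577.1300
(1,1): Delta=-0.9206 Bond=430.3190
V0=240.4780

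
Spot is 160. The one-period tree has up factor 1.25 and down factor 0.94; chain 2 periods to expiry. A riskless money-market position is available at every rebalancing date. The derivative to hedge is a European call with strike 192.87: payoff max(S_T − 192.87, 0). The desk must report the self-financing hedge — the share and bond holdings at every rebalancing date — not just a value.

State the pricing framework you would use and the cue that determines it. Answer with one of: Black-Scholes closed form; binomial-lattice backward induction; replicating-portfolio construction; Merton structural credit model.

Key observation: since the answer must list Δ and B at each node of the 1.25/0.94 lattice on 160, the replicating-portfolio method — solving the two-state system at every node — is the one that applies.

framework: replicating-portfolio construction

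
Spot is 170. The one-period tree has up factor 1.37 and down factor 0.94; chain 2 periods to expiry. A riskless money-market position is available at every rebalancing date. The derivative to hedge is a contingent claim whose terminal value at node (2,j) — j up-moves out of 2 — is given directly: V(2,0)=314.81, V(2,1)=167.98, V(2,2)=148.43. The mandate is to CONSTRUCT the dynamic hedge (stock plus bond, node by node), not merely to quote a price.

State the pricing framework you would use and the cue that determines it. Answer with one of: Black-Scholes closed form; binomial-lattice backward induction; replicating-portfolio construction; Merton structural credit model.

framework: replicating-portfolio construction

Key observation: the task asks for the hedge itself — share and bond holdings at every node of the 2-period tree on spot 170 with factors 1.37/0.94 — which is exactly what the replicating-portfolio construction produces.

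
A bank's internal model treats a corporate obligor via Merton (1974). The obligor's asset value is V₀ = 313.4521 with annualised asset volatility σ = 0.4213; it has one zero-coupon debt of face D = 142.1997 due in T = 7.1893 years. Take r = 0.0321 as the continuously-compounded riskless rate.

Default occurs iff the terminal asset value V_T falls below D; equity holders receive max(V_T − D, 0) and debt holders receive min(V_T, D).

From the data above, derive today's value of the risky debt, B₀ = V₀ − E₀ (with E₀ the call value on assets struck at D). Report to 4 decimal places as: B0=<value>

B0=93.6727

Equity is a call on the firm's assets struck at D = 142.1997:
d₁ = [ln(V₀/D) + (r + σ²/2)T] / (σ√T)
   = [ln(313.4521/142.1997) + (0.0321 + 0.5·0.4213²)·7.1893] / (0.4213·√7.1893)
   = [0.790414 + 0.868804] / 1.129626 = 1.468821
d₂ = d₁ − σ√T = 1.468821 − 1.129626 = 0.339194
N(d₁) = 0.929059,  N(d₂) = 0.632768,  e^(−rT) = 0.793917
E₀ = V₀·N(d₁) − D·e^(−rT)·N(d₂)
   = 313.4521·0.929059 − 142.1997·0.793917·0.632768 = 219.779362
B₀ = V₀ − E₀ = 313.4521 − 219.779362 = 93.672738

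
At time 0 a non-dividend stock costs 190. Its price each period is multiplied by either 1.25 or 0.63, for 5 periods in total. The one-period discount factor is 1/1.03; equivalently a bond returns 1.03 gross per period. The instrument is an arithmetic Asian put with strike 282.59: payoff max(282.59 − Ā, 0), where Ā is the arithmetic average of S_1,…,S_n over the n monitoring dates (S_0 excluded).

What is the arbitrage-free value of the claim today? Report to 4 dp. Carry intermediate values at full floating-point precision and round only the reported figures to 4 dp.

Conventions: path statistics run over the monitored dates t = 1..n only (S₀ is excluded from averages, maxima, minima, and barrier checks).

Set p* = 0.6452 (from d < R < u); the path-dependent value is the discounted p*-expectation over all price paths.
Enumerate all 2^5 = 32 price paths (U = up ×1.25, D = down ×0.63); each path with k up-moves has probability p*^k·(1−p*)^(5−k).
DDDDD: Ā=58.2814, payoff=224.3086, prob=0.005625
UDDDD: Ā=115.6376, payoff=166.9524, prob=0.010228
DUDDD: Ā=92.0776, payoff=190.5124, prob=0.010228
UUDDD: Ā=182.6937, payoff=99.8963, prob=0.018596
DDUDD: Ā=77.2348, payoff=205.3552, prob=0.010228
UDUDD: Ā=153.2437, payoff=129.3463, prob=0.018596
DUUDD: Ā=129.6837, payoff=152.9063, prob=0.018596
UUUDD: Ā=257.3090, payoff=25.2810, prob=0.033812
DDDUD: Ā=67.8839, payoff=214.7061, prob=0.010228
UDDUD: Ā=134.6902, payoff=147.8998, prob=0.018596
DUDUD: Ā=111.1302, payoff=171.4598, prob=0.018596
UUDUD: Ā=220.4965, payoff=62.0935, prob=0.033812
DDUUD: Ā=96.2874, payoff=186.3026, prob=0.018596
UDUUD: Ā=191.0465, payoff=91.5435, prob=0.033812
DUUUD: Ā=167.4865, payoff=115.1035, prob=0.033812
UUUUD: Ā=332.3145, payoff=0.0000, prob=0.061476
DDDDU: Ā=61.9928, payoff=220.5972, prob=0.010228
UDDDU: Ā=123.0015, payoff=159.5885, prob=0.018596
DUDDU: Ā=99.4415, payoff=183.1485, prob=0.018596
UUDDU: Ā=197.3046, payoff=85.2854, prob=0.033812
DDUDU: Ā=84.5987, payoff=197.9913, prob=0.018596
UDUDU: Ā=167.8546, payoff=114.7354, prob=0.033812
DUUDU: Ā=144.2946, payoff=138.2954, prob=0.033812
UUUDU: Ā=286.2988, payoff=0.0000, prob=0.061476
DDDUU: Ā=75.2478, payoff=207.3422, prob=0.018596
UDDUU: Ā=149.3011, payoff=133.2889, prob=0.033812
DUDUU: Ā=125.7411, payoff=156.8489, prob=0.033812
UUDUU: Ā=249.4863, payoff=33.1037, prob=0.061476
DDUUU: Ā=110.8983, payoff=171.6917, prob=0.033812
UDUUU: Ā=220.0363, payoff=62.5537, prob=0.061476
DUUUU: Ā=196.4763, payoff=86.1137, prob=0.061476
UUUUU: Ā=389.8340, payoff=0.0000, prob=0.111774
Price = Σ prob·payoff / R^5 = 90.062387 / 1.159274 = 77.6886

price = 77.6886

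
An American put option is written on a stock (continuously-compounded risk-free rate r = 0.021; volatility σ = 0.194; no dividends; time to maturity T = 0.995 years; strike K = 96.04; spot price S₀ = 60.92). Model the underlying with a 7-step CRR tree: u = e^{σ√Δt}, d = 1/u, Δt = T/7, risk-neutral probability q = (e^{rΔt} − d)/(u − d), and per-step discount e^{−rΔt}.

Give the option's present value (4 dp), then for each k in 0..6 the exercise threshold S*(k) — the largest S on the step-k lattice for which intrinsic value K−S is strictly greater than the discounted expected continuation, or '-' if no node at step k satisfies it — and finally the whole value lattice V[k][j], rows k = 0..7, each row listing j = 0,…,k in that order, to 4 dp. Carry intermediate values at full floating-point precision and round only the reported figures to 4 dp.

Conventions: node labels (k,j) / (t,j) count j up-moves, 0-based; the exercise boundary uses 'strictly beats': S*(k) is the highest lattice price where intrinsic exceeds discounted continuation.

price = 35.1200
boundary = 60.9200 65.5428 70.5164 75.8673 70.5164 75.8673 81.6244
tree:
35.1200
39.4167 30.4972
43.4104 35.1200 25.5236
47.1224 39.4167 30.4972 20.1727
50.5726 43.4104 35.1200 25.5236 14.6185
53.7795 47.1224 39.4167 30.4972 20.1727 9.1987
56.7601 50.5726 43.4104 35.1200 25.5236 14.4156 4.0811
59.5306 53.7795 47.1224 39.4167 30.4972 20.1727 8.2217 0.0000

Δt=0.14214, u=1.07588, d=0.92947, q=0.50214, disc=e^(-rΔt)=0.99702
k=7 terminal: V=max(K-S,0) → 59.5306 53.7795 47.1224 39.4167 30.4972 20.1727 8.2217 0.0000
k=6: j=0 S=39.2799 intr=56.7601 cont=56.4739 V=56.7601[EX]; j=1 S=45.4674 intr=50.5726 cont=50.2864 V=50.5726[EX]; j=2 S=52.6296 intr=43.4104 cont=43.1242 V=43.4104[EX]; j=3 S=60.9200 intr=35.1200 cont=34.8337 V=35.1200[EX]; j=4 S=70.5164 intr=25.5236 cont=25.2374 V=25.5236[EX]; j=5 S=81.6244 intr=14.4156 cont=14.1294 V=14.4156[EX]; j=6 S=94.4821 intr=1.5579 cont=4.0811 V=4.0811[hold]  S*(6)=81.6244
k=5: j=0 S=42.2605 intr=53.7795 cont=53.4932 V=53.7795[EX]; j=1 S=48.9176 intr=47.1224 cont=46.8362 V=47.1224[EX]; j=2 S=56.6233 intr=39.4167 cont=39.1305 V=39.4167[EX]; j=3 S=65.5428 intr=30.4972 cont=30.2110 V=30.4972[EX]; j=4 S=75.8673 intr=20.1727 cont=19.8864 V=20.1727[EX]; j=5 S=87.8183 intr=8.2217 cont=9.1987 V=9.1987[hold]  S*(5)=75.8673
k=4: j=0 S=45.4674 intr=50.5726 cont=50.2864 V=50.5726[EX]; j=1 S=52.6296 intr=43.4104 cont=43.1242 V=43.4104[EX]; j=2 S=60.9200 intr=35.1200 cont=34.8337 V=35.1200[EX]; j=3 S=70.5164 intr=25.5236 cont=25.2374 V=25.5236[EX]; j=4 S=81.6244 intr=14.4156 cont=14.6185 V=14.6185[hold]  S*(4)=70.5164
k=3: j=0 S=48.9176 intr=47.1224 cont=46.8362 V=47.1224[EX]; j=1 S=56.6233 intr=39.4167 cont=39.1305 V=39.4167[EX]; j=2 S=65.5428 intr=30.4972 cont=30.2110 V=30.4972[EX]; j=3 S=75.8673 intr=20.1727 cont=19.9880 V=20.1727[EX]  S*(3)=75.8673
k=2: j=0 S=52.6296 intr=43.4104 cont=43.1242 V=43.4104[EX]; j=1 S=60.9200 intr=35.1200 cont=34.8337 V=35.1200[EX]; j=2 S=70.5164 intr=25.5236 cont=25.2374 V=25.5236[EX]  S*(2)=70.5164
k=1: j=0 S=56.6233 intr=39.4167 cont=39.1305 V=39.4167[EX]; j=1 S=65.5428 intr=30.4972 cont=30.2110 V=30.4972[EX]  S*(1)=65.5428
k=0: j=0 S=60.9200 intr=35.1200 cont=34.8337 V=35.1200[EX]  S*(0)=60.9200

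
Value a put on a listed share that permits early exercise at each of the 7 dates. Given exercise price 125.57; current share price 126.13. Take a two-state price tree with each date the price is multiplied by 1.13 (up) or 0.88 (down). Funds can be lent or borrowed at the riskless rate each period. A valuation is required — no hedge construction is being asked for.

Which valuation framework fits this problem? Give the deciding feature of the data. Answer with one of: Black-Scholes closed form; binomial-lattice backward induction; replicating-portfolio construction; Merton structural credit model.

framework: binomial-lattice backward induction

Key observation: with exercise allowed before expiry on a discrete up/down model (7 steps from spot 126.13), the strike-125.57 put's value must be rolled back through the tree testing early exercise at each node.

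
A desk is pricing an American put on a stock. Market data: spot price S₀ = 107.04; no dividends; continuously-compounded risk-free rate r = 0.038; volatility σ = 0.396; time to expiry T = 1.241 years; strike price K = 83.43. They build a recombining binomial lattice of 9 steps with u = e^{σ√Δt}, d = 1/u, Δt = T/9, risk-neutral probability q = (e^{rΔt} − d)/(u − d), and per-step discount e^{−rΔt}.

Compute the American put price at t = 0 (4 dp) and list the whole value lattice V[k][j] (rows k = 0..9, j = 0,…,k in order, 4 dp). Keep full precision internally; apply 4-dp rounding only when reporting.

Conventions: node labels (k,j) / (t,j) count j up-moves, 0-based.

price = 6.3711
tree:
6.3711
9.3421 3.2363
13.3558 5.1150 1.2452
18.5407 7.9096 2.1568 0.2756
24.8779 11.9081 3.6833 0.5340 0.0000
32.1161 17.3427 6.1765 1.0345 0.0000 0.0000
39.1332 24.2265 10.1076 2.0041 0.0000 0.0000 0.0000
45.1907 32.1161 15.9817 3.8825 0.0000 0.0000 0.0000 0.0000
50.4198 39.1332 23.9875 7.5214 0.0000 0.0000 0.0000 0.0000 0.0000
54.9339 45.1907 32.1161 14.5712 0.0000 0.0000 0.0000 0.0000 0.0000 0.0000

params: Δt=0.13789 u=1.15841 d=0.86325 q=0.48110 e^(-rΔt)=0.99477
t_9 payoffs: 54.9339 45.1907 32.1161 14.5712 0.0000 0.0000 0.0000 0.0000 0.0000 0.0000
k=8: node(8,0) S=33.0102 payoff=50.4198 vs cont=49.9838 → 50.4198 [stop]  node(8,1) S=44.2968 payoff=39.1332 vs cont=38.6972 → 39.1332 [stop]  node(8,2) S=59.4425 payoff=23.9875 vs cont=23.5515 → 23.9875 [stop]  node(8,3) S=79.7667 payoff=3.6633 vs cont=7.5214 → 7.5214 [wait]  node(8,4) S=107.0400 payoff=0.0000 vs cont=0.0000 → 0.0000 [wait]  node(8,5) S=143.6384 payoff=0.0000 vs cont=0.0000 → 0.0000 [wait]  node(8,6) S=192.7503 payoff=0.0000 vs cont=0.0000 → 0.0000 [wait]  node(8,7) S=258.6542 payoff=0.0000 vs cont=0.0000 → 0.0000 [wait]  node(8,8) S=347.0915 payoff=0.0000 vs cont=0.0000 → 0.0000 [wait]
k=7: node(7,0) S=38.2393 payoff=45.1907 vs cont=44.7546 → 45.1907 [stop]  node(7,1) S=51.3139 payoff=32.1161 vs cont=31.6801 → 32.1161 [stop]  node(7,2) S=68.8588 payoff=14.5712 vs cont=15.9817 → 15.9817 [wait]  node(7,3) S=92.4025 payoff=0.0000 vs cont=3.8825 → 3.8825 [wait]  node(7,4) S=123.9962 payoff=0.0000 vs cont=0.0000 → 0.0000 [wait]  node(7,5) S=166.3921 payoff=0.0000 vs cont=0.0000 → 0.0000 [wait]  node(7,6) S=223.2838 payoff=0.0000 vs cont=0.0000 → 0.0000 [wait]  node(7,7) S=299.6276 payoff=0.0000 vs cont=0.0000 → 0.0000 [wait]
k=6: node(6,0) S=44.2968 payoff=39.1332 vs cont=38.6972 → 39.1332 [stop]  node(6,1) S=59.4425 payoff=23.9875 vs cont=24.2265 → 24.2265 [wait]  node(6,2) S=79.7667 payoff=3.6633 vs cont=10.1076 → 10.1076 [wait]  node(6,3) S=107.0400 payoff=0.0000 vs cont=2.0041 → 2.0041 [wait]  node(6,4) S=143.6384 payoff=0.0000 vs cont=0.0000 → 0.0000 [wait]  node(6,5) S=192.7503 payoff=0.0000 vs cont=0.0000 → 0.0000 [wait]  node(6,6) S=258.6542 payoff=0.0000 vs cont=0.0000 → 0.0000 [wait]
k=5: node(5,0) S=51.3139 payoff=32.1161 vs cont=31.7945 → 32.1161 [stop]  node(5,1) S=68.8588 payoff=14.5712 vs cont=17.3427 → 17.3427 [wait]  node(5,2) S=92.4025 payoff=0.0000 vs cont=6.1765 → 6.1765 [wait]  node(5,3) S=123.9962 payoff=0.0000 vs cont=1.0345 → 1.0345 [wait]  node(5,4) S=166.3921 payoff=0.0000 vs cont=0.0000 → 0.0000 [wait]  node(5,5) S=223.2838 payoff=0.0000 vs cont=0.0000 → 0.0000 [wait]
k=4: node(4,0) S=59.4425 payoff=23.9875 vs cont=24.8779 → 24.8779 [wait]  node(4,1) S=79.7667 payoff=3.6633 vs cont=11.9081 → 11.9081 [wait]  node(4,2) S=107.0400 payoff=0.0000 vs cont=3.6833 → 3.6833 [wait]  node(4,3) S=143.6384 payoff=0.0000 vs cont=0.5340 → 0.5340 [wait]  node(4,4) S=192.7503 payoff=0.0000 vs cont=0.0000 → 0.0000 [wait]
k=3: node(3,0) S=68.8588 payoff=14.5712 vs cont=18.5407 → 18.5407 [wait]  node(3,1) S=92.4025 payoff=0.0000 vs cont=7.9096 → 7.9096 [wait]  node(3,2) S=123.9962 payoff=0.0000 vs cont=2.1568 → 2.1568 [wait]  node(3,3) S=166.3921 payoff=0.0000 vs cont=0.2756 → 0.2756 [wait]
k=2: node(2,0) S=79.7667 payoff=3.6633 vs cont=13.3558 → 13.3558 [wait]  node(2,1) S=107.0400 payoff=0.0000 vs cont=5.1150 → 5.1150 [wait]  node(2,2) S=143.6384 payoff=0.0000 vs cont=1.2452 → 1.2452 [wait]
k=1: node(1,0) S=92.4025 payoff=0.0000 vs cont=9.3421 → 9.3421 [wait]  node(1,1) S=123.9962 payoff=0.0000 vs cont=3.2363 → 3.2363 [wait]
k=0: node(0,0) S=107.0400 payoff=0.0000 vs cont=6.3711 → 6.3711 [wait]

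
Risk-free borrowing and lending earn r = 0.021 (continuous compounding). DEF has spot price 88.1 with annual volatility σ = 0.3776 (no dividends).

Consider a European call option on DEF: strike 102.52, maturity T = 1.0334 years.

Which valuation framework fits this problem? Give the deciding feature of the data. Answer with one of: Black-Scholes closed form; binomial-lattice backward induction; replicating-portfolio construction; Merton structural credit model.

Key observation: everything needed for the exact continuous-time valuation of the European call on DEF (strike 102.52) is given, and no feature rules the closed form out.

framework: Black-Scholes closed form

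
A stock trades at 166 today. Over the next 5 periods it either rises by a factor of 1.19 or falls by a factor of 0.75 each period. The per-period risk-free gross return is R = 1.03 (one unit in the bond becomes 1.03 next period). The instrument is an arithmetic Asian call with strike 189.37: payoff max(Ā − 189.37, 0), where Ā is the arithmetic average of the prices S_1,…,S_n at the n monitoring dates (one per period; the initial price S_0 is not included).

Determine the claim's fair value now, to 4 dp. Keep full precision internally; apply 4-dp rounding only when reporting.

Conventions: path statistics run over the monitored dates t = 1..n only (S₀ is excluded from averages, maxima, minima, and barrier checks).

No-arbitrage gives p* = (R−d)/(u−d) = 0.6364: enumerate every path, weight its payoff by its p*-probability, and discount by R^5.
Enumerate all 2^5 = 32 price paths (U = up ×1.19, D = down ×0.75); each path with k up-moves has probability p*^k·(1−p*)^(5−k).
DDDDD: Ā=75.9645, payoff=0.0000, prob=0.006358
UDDDD: Ā=120.5303, payoff=0.0000, prob=0.011127
DUDDD: Ā=105.9223, payoff=0.0000, prob=0.011127
UUDDD: Ā=168.0633, payoff=0.0000, prob=0.019472
DDUDD: Ā=94.9663, payoff=0.0000, prob=0.011127
UDUDD: Ā=150.6798, payoff=0.0000, prob=0.019472
DUUDD: Ā=136.0718, payoff=0.0000, prob=0.019472
UUUDD: Ā=215.9006, payoff=26.5306, prob=0.034076
DDDUD: Ā=86.7493, payoff=0.0000, prob=0.011127
UDDUD: Ā=137.6422, payoff=0.0000, prob=0.019472
DUDUD: Ā=123.0342, payoff=0.0000, prob=0.019472
UUDUD: Ā=195.2142, payoff=5.8442, prob=0.034076
DDUUD: Ā=112.0782, payoff=0.0000, prob=0.019472
UDUUD: Ā=177.8307, payoff=0.0000, prob=0.034076
DUUUD: Ā=163.2227, payoff=0.0000, prob=0.034076
UUUUD: Ā=258.9800, payoff=69.6100, prob=0.059633
DDDDU: Ā=80.5865, payoff=0.0000, prob=0.011127
UDDDU: Ā=127.8639, payoff=0.0000, prob=0.019472
DUDDU: Ā=113.2559, payoff=0.0000, prob=0.019472
UUDDU: Ā=179.6994, payoff=0.0000, prob=0.034076
DDUDU: Ā=102.2999, payoff=0.0000, prob=0.019472
UDUDU: Ā=162.3159, payoff=0.0000, prob=0.034076
DUUDU: Ā=147.7079, payoff=0.0000, prob=0.034076
UUUDU: Ā=234.3632, payoff=44.9932, prob=0.059633
DDDUU: Ā=94.0829, payoff=0.0000, prob=0.019472
UDDUU: Ā=149.2783, payoff=0.0000, prob=0.034076
DUDUU: Ā=134.6703, payoff=0.0000, prob=0.034076
UUDUU: Ā=213.6768, payoff=24.3068, prob=0.059633
DDUUU: Ā=123.7143, payoff=0.0000, prob=0.034076
UDUUU: Ā=196.2933, payoff=6.9233, prob=0.059633
DUUUU: Ā=181.6853, payoff=0.0000, prob=0.059633
UUUUU: Ā=288.2740, payoff=98.9040, prob=0.104358
Price = Σ prob·payoff / R^5 = 20.121178 / 1.159274 = 17.3567

price = 17.3567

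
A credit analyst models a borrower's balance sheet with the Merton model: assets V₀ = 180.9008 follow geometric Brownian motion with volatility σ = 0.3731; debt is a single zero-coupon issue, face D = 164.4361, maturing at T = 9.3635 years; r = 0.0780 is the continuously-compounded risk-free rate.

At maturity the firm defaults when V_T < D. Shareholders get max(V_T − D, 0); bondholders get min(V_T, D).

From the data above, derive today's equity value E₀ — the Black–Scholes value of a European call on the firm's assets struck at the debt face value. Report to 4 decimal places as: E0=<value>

E0=118.8000

Equity is a call on the firm's assets struck at D = 164.4361:
d₁ = [ln(V₀/D) + (r + σ²/2)T] / (σ√T)
   = [ln(180.9008/164.4361) + (0.0780 + 0.5·0.3731²)·9.3635] / (0.3731·√9.3635)
   = [0.095427 + 1.382070] / 1.141680 = 1.294142
d₂ = d₁ − σ√T = 1.294142 − 1.141680 = 0.152462
N(d₁) = 0.902192,  N(d₂) = 0.560589,  e^(−rT) = 0.481739
E₀ = V₀·N(d₁) − D·e^(−rT)·N(d₂)
   = 180.9008·0.902192 − 164.4361·0.481739·0.560589 = 118.800032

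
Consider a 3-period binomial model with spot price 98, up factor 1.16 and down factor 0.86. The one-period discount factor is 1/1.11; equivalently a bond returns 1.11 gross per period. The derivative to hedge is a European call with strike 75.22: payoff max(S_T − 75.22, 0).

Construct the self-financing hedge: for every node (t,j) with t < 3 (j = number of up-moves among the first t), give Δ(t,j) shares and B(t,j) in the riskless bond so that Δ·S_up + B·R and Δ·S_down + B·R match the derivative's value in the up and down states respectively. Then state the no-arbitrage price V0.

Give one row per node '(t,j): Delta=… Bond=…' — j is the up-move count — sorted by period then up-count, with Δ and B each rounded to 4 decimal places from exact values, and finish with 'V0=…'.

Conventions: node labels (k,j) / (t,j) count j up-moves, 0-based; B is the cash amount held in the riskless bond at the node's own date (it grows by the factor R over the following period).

(0,0): Delta=0.9901 Bond=-53.9882
(1,0): Delta=0.9235 Bond=-54.3100
(1,1): Delta=1.0000 Bond=-61.0502
(2,0): Delta=0.4074 Bond=-22.8758
(2,1): Delta=1.0000 Bond=-67.7658
(2,2): Delta=1.0000 Bond=-67.7658
V0=43.0434

Under the risk-neutral measure, an up-move has probability p* = (R−d)/(u−d) = 0.8333 and values discount at R = 1.11.
Expiry values: V(3,0)=0.0000, V(3,1)=8.8577, V(3,2)=38.1872, V(3,3)=77.7478
  t=2,j=0: stock 72.4808 → up 84.0777 (V=8.8577), down 62.3335 (V=0.0000). Price 6.6499; hedge Δ=0.4074, bond B=-22.8758.
  t=2,j=1: stock 97.7648 → up 113.4072 (V=38.1872), down 84.0777 (V=8.8577). Price 29.9990; hedge Δ=1.0000, bond B=-67.7658.
  t=2,j=2: stock 131.8688 → up 152.9678 (V=77.7478), down 113.4072 (V=38.1872). Price 64.1030; hedge Δ=1.0000, bond B=-67.7658.
  t=1,j=0: stock 84.2800 → up 97.7648 (V=29.9990), down 72.4808 (V=6.6499). Price 23.5203; hedge Δ=0.9235, bond B=-54.3100.
  t=1,j=1: stock 113.6800 → up 131.8688 (V=64.1030), down 97.7648 (V=29.9990). Price 52.6298; hedge Δ=1.0000, bond B=-61.0502.
  t=0,j=0: stock 98.0000 → up 113.6800 (V=52.6298), down 84.2800 (V=23.5203). Price 43.0434; hedge Δ=0.9901, bond B=-53.9882.
As a check, the time-0 holding Δ(0,0)·S0 + B(0,0) comes to 43.0434 — exactly V0.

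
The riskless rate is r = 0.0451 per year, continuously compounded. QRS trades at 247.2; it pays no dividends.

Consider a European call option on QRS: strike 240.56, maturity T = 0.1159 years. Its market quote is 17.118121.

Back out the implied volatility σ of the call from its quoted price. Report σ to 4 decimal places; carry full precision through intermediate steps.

sigma = 0.3873

At σ = 0.3873 the Black–Scholes value reproduces the quote:
σ√T = 0.3873·√0.1159 = 0.131853
d₁ = (ln(S/K) + (r+σ²/2)T) / (σ√T) = (ln(247.2/240.56) + (0.0451+0.3873²/2)·0.1159) / 0.131853 = (0.027228 + 0.013920) / 0.131853 = 0.312074
d₂ = d₁ − σ√T = 0.312074 − 0.131853 = 0.180222
e^{−rT} = 0.994787
N(d₁) = 0.622508,  N(d₂) = 0.571511
V = S·N(d₁) − K·e^{−rT}·N(d₂) = 153.883967 − 136.765846 = 17.118121 (equal to the quote); since ∂V/∂σ > 0 for all σ, the implied volatility is unique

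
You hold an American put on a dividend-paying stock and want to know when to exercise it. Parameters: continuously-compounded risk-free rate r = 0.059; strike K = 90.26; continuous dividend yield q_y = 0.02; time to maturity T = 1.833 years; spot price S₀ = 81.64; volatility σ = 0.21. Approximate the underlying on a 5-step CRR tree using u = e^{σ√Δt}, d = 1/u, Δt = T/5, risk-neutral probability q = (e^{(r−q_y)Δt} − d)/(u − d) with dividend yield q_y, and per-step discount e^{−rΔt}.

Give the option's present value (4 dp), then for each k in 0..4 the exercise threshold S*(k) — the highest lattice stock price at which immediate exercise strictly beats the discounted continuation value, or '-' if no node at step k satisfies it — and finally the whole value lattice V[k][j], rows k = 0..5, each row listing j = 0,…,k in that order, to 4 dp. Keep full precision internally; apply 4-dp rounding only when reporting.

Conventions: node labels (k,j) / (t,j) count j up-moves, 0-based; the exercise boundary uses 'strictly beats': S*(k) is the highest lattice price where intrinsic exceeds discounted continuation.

params: Δt=0.36660 u=1.13559 d=0.88060 q=0.52473 e^(-rΔt)=0.97860
t_5 payoffs: 47.0284 34.5104 18.3677 0.0000 0.0000 0.0000
t_4: node(4,0) S=49.0932 payoff=41.1668 vs cont=39.5941 → 41.1668 [stop]  node(4,1) S=63.3085 payoff=26.9515 vs cont=25.4827 → 26.9515 [stop]  node(4,2) S=81.6400 payoff=8.6200 vs cont=8.5428 → 8.6200 [stop]  node(4,3) S=105.2795 payoff=0.0000 vs cont=0.0000 → 0.0000 [wait]  node(4,4) S=135.7640 payoff=0.0000 vs cont=0.0000 → 0.0000 [wait]  ⇒ S*(4)=81.6400
t_3: node(3,0) S=55.7496 payoff=34.5104 vs cont=32.9864 → 34.5104 [stop]  node(3,1) S=71.8923 payoff=18.3677 vs cont=16.9615 → 18.3677 [stop]  node(3,2) S=92.7093 payoff=0.0000 vs cont=4.0092 → 4.0092 [wait]  node(3,3) S=119.5541 payoff=0.0000 vs cont=0.0000 → 0.0000 [wait]  ⇒ S*(3)=71.8923
t_2: node(2,0) S=63.3085 payoff=26.9515 vs cont=25.4827 → 26.9515 [stop]  node(2,1) S=81.6400 payoff=8.6200 vs cont=10.6015 → 10.6015 [wait]  node(2,2) S=105.2795 payoff=0.0000 vs cont=1.8647 → 1.8647 [wait]  ⇒ S*(2)=63.3085
t_1: node(1,0) S=71.8923 payoff=18.3677 vs cont=17.9791 → 18.3677 [stop]  node(1,1) S=92.7093 payoff=0.0000 vs cont=5.8883 → 5.8883 [wait]  ⇒ S*(1)=71.8923
t_0: node(0,0) S=81.6400 payoff=8.6200 vs cont=11.5665 → 11.5665 [wait]  ⇒ S*(0)=-

price = 11.5665
boundary = - 71.8923 63.3085 71.8923 81.6400
tree:
11.5665
18.3677 5.8883
26.9515 10.6015 1.8647
34.5104 18.3677 4.0092 0.0000
41.1668 26.9515 8.6200 0.0000 0.0000
47.0284 34.5104 18.3677 0.0000 0.0000 0.0000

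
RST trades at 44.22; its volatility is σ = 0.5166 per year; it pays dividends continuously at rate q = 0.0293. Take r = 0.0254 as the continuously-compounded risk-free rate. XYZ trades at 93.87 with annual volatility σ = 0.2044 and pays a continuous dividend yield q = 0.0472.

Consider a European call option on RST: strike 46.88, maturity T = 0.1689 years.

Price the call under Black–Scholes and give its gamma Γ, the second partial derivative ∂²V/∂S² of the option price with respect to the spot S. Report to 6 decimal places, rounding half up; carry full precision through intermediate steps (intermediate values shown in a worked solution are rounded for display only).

price = 2.641118
Γ = 0.041662

σ√T = 0.5166·√0.1689 = 0.212309
d₁ = (ln(S/K) + (r−q+σ²/2)T) / (σ√T) = (ln(44.22/46.88) + (0.0254−0.0293+0.5166²/2)·0.1689) / 0.212309 = (-0.058414 + 0.021879) / 0.212309 = -0.172084
d₂ = d₁ − σ√T = -0.172084 − 0.212309 = -0.384393
e^{−rT} = 0.995719
e^{−qT} = 0.995063
N(d₁) = 0.431686,  N(d₂) = 0.350343
Call price V = S·e^{−qT}·N(d₁) − K·e^{−rT}·N(d₂) = 18.994910 − 16.353792 = 2.641118
φ(d₁) = (1/√(2π))·e^{−d₁²/2} = 0.393079
Γ = e^{−qT}·φ(d₁) / (S·σ·√T) = 0.041662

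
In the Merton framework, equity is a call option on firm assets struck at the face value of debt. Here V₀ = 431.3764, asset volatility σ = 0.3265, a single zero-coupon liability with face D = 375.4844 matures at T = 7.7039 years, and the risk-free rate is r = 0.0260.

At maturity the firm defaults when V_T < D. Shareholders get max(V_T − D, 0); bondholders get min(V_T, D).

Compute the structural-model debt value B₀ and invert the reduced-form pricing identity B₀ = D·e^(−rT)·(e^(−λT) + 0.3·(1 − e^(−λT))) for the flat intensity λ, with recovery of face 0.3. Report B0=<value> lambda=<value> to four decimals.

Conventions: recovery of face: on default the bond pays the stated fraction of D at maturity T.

Work the structural quantities from V₀ = 431.3764 against face 375.4844:
d₁ = [ln(V₀/D) + (r + σ²/2)T] / (σ√T)
   = [ln(431.3764/375.4844) + (0.0260 + 0.5·0.3265²)·7.7039] / (0.3265·√7.7039)
   = [0.138764 + 0.610928] / 0.906230 = 0.827265
d₂ = d₁ − σ√T = 0.827265 − 0.906230 = -0.078966
N(d₁) = 0.795956,  N(d₂) = 0.468530,  e^(−rT) = 0.818484
E₀ = V₀·N(d₁) − D·e^(−rT)·N(d₂)
   = 431.3764·0.795956 − 375.4844·0.818484·0.468530 = 199.364443
B₀ = V₀ − E₀ = 431.3764 − 199.364443 = 232.011957
e^(−λT) = (B₀·e^(rT)/D − 0.3)/(1 − 0.3) = (232.0120·1.221771/375.4844 − 0.3)/0.7 = 0.64990412
λ = −ln(0.64990412)/7.7039 = 0.055937

B0=232.0120 lambda=0.0559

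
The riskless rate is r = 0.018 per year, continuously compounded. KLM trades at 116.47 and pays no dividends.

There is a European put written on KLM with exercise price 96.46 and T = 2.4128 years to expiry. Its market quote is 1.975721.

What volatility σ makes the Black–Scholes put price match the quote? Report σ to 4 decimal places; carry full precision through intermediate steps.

At σ = 0.1488 the Black–Scholes value reproduces the quote:
σ√T = 0.1488·√2.4128 = 0.231134
d₁ = (ln(S/K) + (r+σ²/2)T) / (σ√T) = (ln(116.47/96.46) + (0.018+0.1488²/2)·2.4128) / 0.231134 = (0.188505 + 0.070142) / 0.231134 = 1.119036
d₂ = d₁ − σ√T = 1.119036 − 0.231134 = 0.887902
e^{−rT} = 0.957499
N(−d₁) = 0.131562,  N(−d₂) = 0.187297
V = K·e^{−rT}·N(−d₂) − S·N(−d₁) = 17.298790 − 15.323069 = 1.975721 (the observed quote) — the price is monotone increasing in volatility, hence this σ is the only solution

sigma = 0.1488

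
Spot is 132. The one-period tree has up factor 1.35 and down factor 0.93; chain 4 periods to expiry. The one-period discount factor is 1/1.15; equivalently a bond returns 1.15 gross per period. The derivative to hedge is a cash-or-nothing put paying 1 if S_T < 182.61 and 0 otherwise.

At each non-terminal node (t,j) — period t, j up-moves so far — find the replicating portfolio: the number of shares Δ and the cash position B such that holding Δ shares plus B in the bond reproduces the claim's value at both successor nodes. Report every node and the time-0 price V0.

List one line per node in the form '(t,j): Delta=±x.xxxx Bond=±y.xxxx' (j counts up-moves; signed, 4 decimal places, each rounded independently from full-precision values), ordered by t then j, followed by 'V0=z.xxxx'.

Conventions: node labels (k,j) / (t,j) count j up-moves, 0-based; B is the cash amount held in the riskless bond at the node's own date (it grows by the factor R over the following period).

(0,0): Delta=-0.0042 Bond=0.7166
(1,0): Delta=-0.0073 Bond=1.2034
(1,1): Delta=-0.0023 Bond=0.4792
(2,0): Delta=-0.0095 Bond=1.6332
(2,1): Delta=-0.0059 Bond=1.1574
(2,2): Delta=0.0000 Bond=0.0000
(3,0): Delta=0.0000 Bond=0.8696
(3,1): Delta=-0.0154 Bond=2.7950
(3,2): Delta=0.0000 Bond=0.0000
(3,3): Delta=0.0000 Bond=0.0000
V0=0.1588

Under the risk-neutral measure, an up-move has probability p* = (R−d)/(u−d) = 0.5238 and values discount at R = 1.15.
Expiry values: V(4,0)=1.0000, V(4,1)=1.0000, V(4,2)=0.0000, V(4,3)=0.0000, V(4,4)=0.0000
  t=3,j=0: stock 106.1751 → up 143.3364 (V=1.0000), down 98.7429 (V=1.0000). Price 0.8696; hedge Δ=0.0000, bond B=0.8696.
  t=3,j=1: stock 154.1252 → up 208.0690 (V=0.0000), down 143.3364 (V=1.0000). Price 0.4141; hedge Δ=-0.0154, bond B=2.7950.
  t=3,j=2: stock 223.7301 → up 302.0356 (V=0.0000), down 208.0690 (V=0.0000). Price 0.0000; hedge Δ=0.0000, bond B=0.0000.
  t=3,j=3: stock 324.7695 → up 438.4388 (V=0.0000), down 302.0356 (V=0.0000). Price 0.0000; hedge Δ=0.0000, bond B=0.0000.
  t=2,j=0: stock 114.1668 → up 154.1252 (V=0.4141), down 106.1751 (V=0.8696). Price 0.5487; hedge Δ=-0.0095, bond B=1.6332.
  t=2,j=1: stock 165.7260 → up 223.7301 (V=0.0000), down 154.1252 (V=0.4141). Price 0.1715; hedge Δ=-0.0059, bond B=1.1574.
  t=2,j=2: stock 240.5700 → up 324.7695 (V=0.0000), down 223.7301 (V=0.0000). Price 0.0000; hedge Δ=0.0000, bond B=0.0000.
  t=1,j=0: stock 122.7600 → up 165.7260 (V=0.1715), down 114.1668 (V=0.5487). Price 0.3053; hedge Δ=-0.0073, bond B=1.2034.
  t=1,j=1: stock 178.2000 → up 240.5700 (V=0.0000), down 165.7260 (V=0.1715). Price 0.0710; hedge Δ=-0.0023, bond B=0.4792.
  t=0,j=0: stock 132.0000 → up 178.2000 (V=0.0710), down 122.7600 (V=0.3053). Price 0.1588; hedge Δ=-0.0042, bond B=0.7166.
Sanity check at the root: Δ(0,0)·S0 + B(0,0) reproduces V0 = 0.1588.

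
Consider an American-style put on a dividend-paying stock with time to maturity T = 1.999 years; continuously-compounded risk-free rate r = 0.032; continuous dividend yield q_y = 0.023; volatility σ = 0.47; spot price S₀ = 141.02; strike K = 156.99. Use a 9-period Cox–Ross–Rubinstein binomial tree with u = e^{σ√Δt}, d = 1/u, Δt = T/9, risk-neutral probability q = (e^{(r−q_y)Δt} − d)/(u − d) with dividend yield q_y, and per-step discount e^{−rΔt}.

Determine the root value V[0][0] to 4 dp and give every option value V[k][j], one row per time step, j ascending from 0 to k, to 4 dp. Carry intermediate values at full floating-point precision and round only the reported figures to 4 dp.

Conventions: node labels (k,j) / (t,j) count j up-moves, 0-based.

params: Δt=0.22211 u=1.24795 d=0.80131 q=0.44933 e^(-rΔt)=0.99292
t_9 payoffs: 137.7814 127.0747 110.4004 84.4319 43.9890 0.0000 0.0000 0.0000 0.0000 0.0000
k=8: node(8,0) S=23.9715 payoff=133.0185 vs cont=132.0288 → 133.0185 [stop]  node(8,1) S=37.3328 payoff=119.6572 vs cont=118.7355 → 119.6572 [stop]  node(8,2) S=58.1417 payoff=98.8483 vs cont=98.0327 → 98.8483 [stop]  node(8,3) S=90.5491 payoff=66.4409 vs cont=65.7904 → 66.4409 [stop]  node(8,4) S=141.0200 payoff=15.9700 vs cont=24.0519 → 24.0519 [wait]  node(8,5) S=219.6227 payoff=0.0000 vs cont=0.0000 → 0.0000 [wait]  node(8,6) S=342.0376 payoff=0.0000 vs cont=0.0000 → 0.0000 [wait]  node(8,7) S=532.6849 payoff=0.0000 vs cont=0.0000 → 0.0000 [wait]  node(8,8) S=829.5966 payoff=0.0000 vs cont=0.0000 → 0.0000 [wait]
k=7: node(7,0) S=29.9153 payoff=127.0747 vs cont=126.1153 → 127.0747 [stop]  node(7,1) S=46.5896 payoff=110.4004 vs cont=109.5259 → 110.4004 [stop]  node(7,2) S=72.5581 payoff=84.4319 vs cont=83.6898 → 84.4319 [stop]  node(7,3) S=113.0010 payoff=43.9890 vs cont=47.0586 → 47.0586 [wait]  node(7,4) S=175.9864 payoff=0.0000 vs cont=13.1509 → 13.1509 [wait]  node(7,5) S=274.0789 payoff=0.0000 vs cont=0.0000 → 0.0000 [wait]  node(7,6) S=426.8469 payoff=0.0000 vs cont=0.0000 → 0.0000 [wait]  node(7,7) S=664.7658 payoff=0.0000 vs cont=0.0000 → 0.0000 [wait]
k=6: node(6,0) S=37.3328 payoff=119.6572 vs cont=118.7355 → 119.6572 [stop]  node(6,1) S=58.1417 payoff=98.8483 vs cont=98.0327 → 98.8483 [stop]  node(6,2) S=90.5491 payoff=66.4409 vs cont=67.1599 → 67.1599 [wait]  node(6,3) S=141.0200 payoff=15.9700 vs cont=31.5975 → 31.5975 [wait]  node(6,4) S=219.6227 payoff=0.0000 vs cont=7.1905 → 7.1905 [wait]  node(6,5) S=342.0376 payoff=0.0000 vs cont=0.0000 → 0.0000 [wait]  node(6,6) S=532.6849 payoff=0.0000 vs cont=0.0000 → 0.0000 [wait]
k=5: node(5,0) S=46.5896 payoff=110.4004 vs cont=109.5259 → 110.4004 [stop]  node(5,1) S=72.5581 payoff=84.4319 vs cont=84.0106 → 84.4319 [stop]  node(5,2) S=113.0010 payoff=43.9890 vs cont=50.8182 → 50.8182 [wait]  node(5,3) S=175.9864 payoff=0.0000 vs cont=20.4846 → 20.4846 [wait]  node(5,4) S=274.0789 payoff=0.0000 vs cont=3.9316 → 3.9316 [wait]  node(5,5) S=426.8469 payoff=0.0000 vs cont=0.0000 → 0.0000 [wait]
k=4: node(4,0) S=58.1417 payoff=98.8483 vs cont=98.0327 → 98.8483 [stop]  node(4,1) S=90.5491 payoff=66.4409 vs cont=68.8373 → 68.8373 [wait]  node(4,2) S=141.0200 payoff=15.9700 vs cont=36.9251 → 36.9251 [wait]  node(4,3) S=219.6227 payoff=0.0000 vs cont=12.9544 → 12.9544 [wait]  node(4,4) S=342.0376 payoff=0.0000 vs cont=2.1497 → 2.1497 [wait]
k=3: node(3,0) S=72.5581 payoff=84.4319 vs cont=84.7589 → 84.7589 [wait]  node(3,1) S=113.0010 payoff=43.9890 vs cont=54.1122 → 54.1122 [wait]  node(3,2) S=175.9864 payoff=0.0000 vs cont=25.9691 → 25.9691 [wait]  node(3,3) S=274.0789 payoff=0.0000 vs cont=8.0422 → 8.0422 [wait]
k=2: node(2,0) S=90.5491 payoff=66.4409 vs cont=70.4857 → 70.4857 [wait]  node(2,1) S=141.0200 payoff=15.9700 vs cont=41.1730 → 41.1730 [wait]  node(2,2) S=219.6227 payoff=0.0000 vs cont=17.7871 → 17.7871 [wait]
k=1: node(1,0) S=113.0010 payoff=43.9890 vs cont=56.9087 → 56.9087 [wait]  node(1,1) S=175.9864 payoff=0.0000 vs cont=30.4479 → 30.4479 [wait]
k=0: node(0,0) S=141.0200 payoff=15.9700 vs cont=44.7003 → 44.7003 [wait]

price = 44.7003
tree:
44.7003
56.9087 30.4479
70.4857 41.1730 17.7871
84.7589 54.1122 25.9691 8.0422
98.8483 68.8373 36.9251 12.9544 2.1497
110.4004 84.4319 50.8182 20.4846 3.9316 0.0000
119.6572 98.8483 67.1599 31.5975 7.1905 0.0000 0.0000
127.0747 110.4004 84.4319 47.0586 13.1509 0.0000 0.0000 0.0000
133.0185 119.6572 98.8483 66.4409 24.0519 0.0000 0.0000 0.0000 0.0000
137.7814 127.0747 110.4004 84.4319 43.9890 0.0000 0.0000 0.0000 0.0000 0.0000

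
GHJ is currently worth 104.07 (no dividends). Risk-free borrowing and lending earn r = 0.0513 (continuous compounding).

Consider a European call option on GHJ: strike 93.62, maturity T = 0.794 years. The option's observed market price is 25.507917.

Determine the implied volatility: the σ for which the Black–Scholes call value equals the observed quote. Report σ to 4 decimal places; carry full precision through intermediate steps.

At σ = 0.5132 the Black–Scholes value reproduces the quote:
σ√T = 0.5132·√0.794 = 0.457295
d₁ = (ln(S/K) + (r+σ²/2)T) / (σ√T) = (ln(104.07/93.62) + (0.0513+0.5132²/2)·0.794) / 0.457295 = (0.105820 + 0.145292) / 0.457295 = 0.549123
d₂ = d₁ − σ√T = 0.549123 − 0.457295 = 0.091828
e^{−rT} = 0.960086
N(d₁) = 0.708539,  N(d₂) = 0.536582
V = S·N(d₁) − K·e^{−rT}·N(d₂) = 73.737706 − 48.229789 = 25.507917 (the quoted price), and the Black–Scholes price is strictly increasing in σ, so σ is unique

sigma = 0.5132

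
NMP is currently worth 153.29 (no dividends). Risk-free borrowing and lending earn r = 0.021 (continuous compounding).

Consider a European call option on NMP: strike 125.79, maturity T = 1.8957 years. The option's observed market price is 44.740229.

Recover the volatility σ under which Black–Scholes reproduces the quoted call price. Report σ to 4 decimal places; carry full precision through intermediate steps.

sigma = 0.3407

At σ = 0.3407 the Black–Scholes value reproduces the quote:
σ√T = 0.3407·√1.8957 = 0.469091
d₁ = (ln(S/K) + (r+σ²/2)T) / (σ√T) = (ln(153.29/125.79) + (0.021+0.3407²/2)·1.8957) / 0.469091 = (0.197718 + 0.149833) / 0.469091 = 0.740902
d₂ = d₁ − σ√T = 0.740902 − 0.469091 = 0.271812
e^{−rT} = 0.960972
N(d₁) = 0.770624,  N(d₂) = 0.607117
V = S·N(d₁) − K·e^{−rT}·N(d₂) = 118.128904 − 73.388675 = 44.740229 (the observed quote) — the price is monotone increasing in volatility, hence this σ is the only solution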